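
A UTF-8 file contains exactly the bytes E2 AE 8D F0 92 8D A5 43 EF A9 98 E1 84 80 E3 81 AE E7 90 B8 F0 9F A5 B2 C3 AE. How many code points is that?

9

Byte at offset 0: 0xE2 = 11100010 → 3-byte char (#1). Advance 3.
Byte at offset 3: 0xF0 = 11110000 → 4-byte char (#2). Advance 4.
Byte at offset 7: 0x43 = 01000011 → 1-byte char (#3). Advance 1.
Byte at offset 8: 0xEF = 11101111 → 3-byte char (#4). Advance 3.
Byte at offset 11: 0xE1 = 11100001 → 3-byte char (#5). Advance 3.
Byte at offset 14: 0xE3 = 11100011 → 3-byte char (#6). Advance 3.
Byte at offset 17: 0xE7 = 11100111 → 3-byte char (#7). Advance 3.
Byte at offset 20: 0xF0 = 11110000 → 4-byte char (#8). Advance 4.
Byte at offset 24: 0xC3 = 11000011 → 2-byte char (#9). Advance 2.
Reached end at offset 26 after 9 code points.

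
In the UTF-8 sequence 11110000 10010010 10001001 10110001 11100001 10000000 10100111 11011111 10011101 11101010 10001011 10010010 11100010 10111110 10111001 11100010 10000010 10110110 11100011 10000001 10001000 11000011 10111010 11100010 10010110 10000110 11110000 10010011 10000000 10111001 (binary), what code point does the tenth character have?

Offset 0: leading byte 0xF0 = 11110000 → 4-byte char #1 = F0 92 89 B1.
Offset 4: leading byte 0xE1 = 11100001 → 3-byte char #2 = E1 80 A7.
Offset 7: leading byte 0xDF = 11011111 → 2-byte char #3 = DF 9D.
Offset 9: leading byte 0xEA = 11101010 → 3-byte char #4 = EA 8B 92.
Offset 12: leading byte 0xE2 = 11100010 → 3-byte char #5 = E2 BE B9.
Offset 15: leading byte 0xE2 = 11100010 → 3-byte char #6 = E2 82 B6.
Offset 18: leading byte 0xE3 = 11100011 → 3-byte char #7 = E3 81 88.
Offset 21: leading byte 0xC3 = 11000011 → 2-byte char #8 = C3 BA.
Offset 23: leading byte 0xE2 = 11100010 → 3-byte char #9 = E2 96 86.
Offset 26: leading byte 0xF0 = 11110000 → 4-byte char #10 = F0 93 80 B9.
Leading byte 0xF0 = 11110000 matches 11110xxx → 4-byte sequence.
Byte 1: 0xF0 = 11110000, payload 000 (3 bits).
Byte 2: 0x93 = 10010011 (10xxxxxx ✓), payload 010011.
Byte 3: 0x80 = 10000000 (10xxxxxx ✓), payload 000000.
Byte 4: 0xB9 = 10111001 (10xxxxxx ✓), payload 111001.
Concatenate: 000010011000000111001 = 0x13039 (21 bits → U+13039).

U+13039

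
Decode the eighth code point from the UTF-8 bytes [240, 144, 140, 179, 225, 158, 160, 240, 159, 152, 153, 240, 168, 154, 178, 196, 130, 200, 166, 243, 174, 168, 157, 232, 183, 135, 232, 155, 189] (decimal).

Offset 0: leading byte 0xF0 = 11110000 → 4-byte char #1 = F0 90 8C B3.
Offset 4: leading byte 0xE1 = 11100001 → 3-byte char #2 = E1 9E A0.
Offset 7: leading byte 0xF0 = 11110000 → 4-byte char #3 = F0 9F 98 99.
Offset 11: leading byte 0xF0 = 11110000 → 4-byte char #4 = F0 A8 9A B2.
Offset 15: leading byte 0xC4 = 11000100 → 2-byte char #5 = C4 82.
Offset 17: leading byte 0xC8 = 11001000 → 2-byte char #6 = C8 A6.
Offset 19: leading byte 0xF3 = 11110011 → 4-byte char #7 = F3 AE A8 9D.
Offset 23: leading byte 0xE8 = 11101000 → 3-byte char #8 = E8 B7 87.
Leading byte 0xE8 = 11101000 matches 1110xxxx → 3-byte sequence.
Byte 1: 0xE8 = 11101000, payload 1000 (4 bits).
Byte 2: 0xB7 = 10110111 (10xxxxxx ✓), payload 110111.
Byte 3: 0x87 = 10000111 (10xxxxxx ✓), payload 000111.
Concatenate: 1000110111000111 = 0x8DC7 (16 bits → U+8DC7).

U+8DC7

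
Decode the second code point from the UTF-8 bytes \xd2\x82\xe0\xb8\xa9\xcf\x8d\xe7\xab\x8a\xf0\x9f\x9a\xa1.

Offset 0: leading byte 0xD2 = 11010010 → 2-byte char #1 = D2 82.
Offset 2: leading byte 0xE0 = 11100000 → 3-byte char #2 = E0 B8 A9.
Leading byte 0xE0 = 11100000 matches 1110xxxx → 3-byte sequence.
Byte 1: 0xE0 = 11100000, payload 0000 (4 bits).
Byte 2: 0xB8 = 10111000 (10xxxxxx ✓), payload 111000.
Byte 3: 0xA9 = 10101001 (10xxxxxx ✓), payload 101001.
Concatenate: 0000111000101001 = 0xE29 (16 bits → U+0E29).

U+0E29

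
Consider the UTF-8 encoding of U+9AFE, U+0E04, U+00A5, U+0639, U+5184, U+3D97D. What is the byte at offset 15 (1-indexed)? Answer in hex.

1-indexed offset 15 is 0-indexed offset 14.
U+9AFE → 3-byte form E9 AB BE at offsets 0–2.
U+0E04 → 3-byte form E0 B8 84 at offsets 3–5.
U+00A5 → 2-byte form C2 A5 at offsets 6–7.
U+0639 → 2-byte form D8 B9 at offsets 8–9.
U+5184 → 3-byte form E5 86 84 at offsets 10–12.
U+3D97D → 4-byte form F0 BD A5 BD at offsets 13–16.
Offset 14 falls in char 6's range; it's byte 2 of F0 BD A5 BD = 0xBD.

0xBD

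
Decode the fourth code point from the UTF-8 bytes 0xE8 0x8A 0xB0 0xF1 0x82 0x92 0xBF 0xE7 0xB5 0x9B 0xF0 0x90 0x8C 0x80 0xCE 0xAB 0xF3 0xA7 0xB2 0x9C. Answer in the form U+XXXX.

Offset 0: leading byte 0xE8 = 11101000 → 3-byte char #1 = E8 8A B0.
Offset 3: leading byte 0xF1 = 11110001 → 4-byte char #2 = F1 82 92 BF.
Offset 7: leading byte 0xE7 = 11100111 → 3-byte char #3 = E7 B5 9B.
Offset 10: leading byte 0xF0 = 11110000 → 4-byte char #4 = F0 90 8C 80.
Leading byte 0xF0 = 11110000 matches 11110xxx → 4-byte sequence.
Byte 1: 0xF0 = 11110000, payload 000 (3 bits).
Byte 2: 0x90 = 10010000 (10xxxxxx ✓), payload 010000.
Byte 3: 0x8C = 10001100 (10xxxxxx ✓), payload 001100.
Byte 4: 0x80 = 10000000 (10xxxxxx ✓), payload 000000.
Concatenate: 000010000001100000000 = 0x10300 (21 bits → U+10300).

U+10300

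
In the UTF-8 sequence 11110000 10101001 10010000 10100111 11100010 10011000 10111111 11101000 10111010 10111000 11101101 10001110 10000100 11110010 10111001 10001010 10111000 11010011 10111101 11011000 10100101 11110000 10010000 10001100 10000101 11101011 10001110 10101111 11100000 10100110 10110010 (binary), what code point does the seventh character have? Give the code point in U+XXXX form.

U+0625

Offset 0: leading byte 0xF0 = 11110000 → 4-byte char #1 = F0 A9 90 A7.
Offset 4: leading byte 0xE2 = 11100010 → 3-byte char #2 = E2 98 BF.
Offset 7: leading byte 0xE8 = 11101000 → 3-byte char #3 = E8 BA B8.
Offset 10: leading byte 0xED = 11101101 → 3-byte char #4 = ED 8E 84.
Offset 13: leading byte 0xF2 = 11110010 → 4-byte char #5 = F2 B9 8A B8.
Offset 17: leading byte 0xD3 = 11010011 → 2-byte char #6 = D3 BD.
Offset 19: leading byte 0xD8 = 11011000 → 2-byte char #7 = D8 A5.
Leading byte 0xD8 = 11011000 matches 110xxxxx → 2-byte sequence.
Byte 1: 0xD8 = 11011000, payload 11000 (5 bits).
Byte 2: 0xA5 = 10100101 (10xxxxxx ✓), payload 100101.
Concatenate: 11000100101 = 0x625 (11 bits → U+0625).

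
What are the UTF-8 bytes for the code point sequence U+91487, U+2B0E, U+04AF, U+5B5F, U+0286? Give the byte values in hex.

U+91487: 4-byte form → F2 91 92 87.
U+2B0E: 3-byte form → E2 AC 8E.
U+04AF: 2-byte form → D2 AF.
U+5B5F: 3-byte form → E5 AD 9F.
U+0286: 2-byte form → CA 86.
Concatenated (14 bytes): F2 91 92 87 E2 AC 8E D2 AF E5 AD 9F CA 86.

F2 91 92 87 E2 AC 8E D2 AF E5 AD 9F CA 86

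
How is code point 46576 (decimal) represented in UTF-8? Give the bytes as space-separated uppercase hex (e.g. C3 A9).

U+B5F0 = 0xB5F0 = 46576 decimal. In range U+0800–U+FFFF → 3-byte form: 1110xxxx 10xxxxxx 10xxxxxx.
Binary (16 bits): 1011010111110000.
Split 4+6+6: 1011 | 010111 | 110000.
Byte 1: 11101011 = 0xEB.
Byte 2: 10010111 = 0x97.
Byte 3: 10110000 = 0xB0.

EB 97 B0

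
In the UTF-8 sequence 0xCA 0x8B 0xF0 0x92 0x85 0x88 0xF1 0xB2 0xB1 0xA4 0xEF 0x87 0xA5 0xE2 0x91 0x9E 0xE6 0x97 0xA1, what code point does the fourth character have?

U+F1E5

Offset 0: leading byte 0xCA = 11001010 → 2-byte char #1 = CA 8B.
Offset 2: leading byte 0xF0 = 11110000 → 4-byte char #2 = F0 92 85 88.
Offset 6: leading byte 0xF1 = 11110001 → 4-byte char #3 = F1 B2 B1 A4.
Offset 10: leading byte 0xEF = 11101111 → 3-byte char #4 = EF 87 A5.
Leading byte 0xEF = 11101111 matches 1110xxxx → 3-byte sequence.
Byte 1: 0xEF = 11101111, payload 1111 (4 bits).
Byte 2: 0x87 = 10000111 (10xxxxxx ✓), payload 000111.
Byte 3: 0xA5 = 10100101 (10xxxxxx ✓), payload 100101.
Concatenate: 1111000111100101 = 0xF1E5 (16 bits → U+F1E5).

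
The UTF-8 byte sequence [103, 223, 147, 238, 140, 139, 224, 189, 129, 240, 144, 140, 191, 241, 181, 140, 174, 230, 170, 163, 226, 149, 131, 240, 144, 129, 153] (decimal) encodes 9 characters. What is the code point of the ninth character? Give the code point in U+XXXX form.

U+10059

Offset 0: leading byte 0x67 = 01100111 → 1-byte char #1 = 67.
Offset 1: leading byte 0xDF = 11011111 → 2-byte char #2 = DF 93.
Offset 3: leading byte 0xEE = 11101110 → 3-byte char #3 = EE 8C 8B.
Offset 6: leading byte 0xE0 = 11100000 → 3-byte char #4 = E0 BD 81.
Offset 9: leading byte 0xF0 = 11110000 → 4-byte char #5 = F0 90 8C BF.
Offset 13: leading byte 0xF1 = 11110001 → 4-byte char #6 = F1 B5 8C AE.
Offset 17: leading byte 0xE6 = 11100110 → 3-byte char #7 = E6 AA A3.
Offset 20: leading byte 0xE2 = 11100010 → 3-byte char #8 = E2 95 83.
Offset 23: leading byte 0xF0 = 11110000 → 4-byte char #9 = F0 90 81 99.
Leading byte 0xF0 = 11110000 matches 11110xxx → 4-byte sequence.
Byte 1: 0xF0 = 11110000, payload 000 (3 bits).
Byte 2: 0x90 = 10010000 (10xxxxxx ✓), payload 010000.
Byte 3: 0x81 = 10000001 (10xxxxxx ✓), payload 000001.
Byte 4: 0x99 = 10011001 (10xxxxxx ✓), payload 011001.
Concatenate: 000010000000001011001 = 0x10059 (21 bits → U+10059).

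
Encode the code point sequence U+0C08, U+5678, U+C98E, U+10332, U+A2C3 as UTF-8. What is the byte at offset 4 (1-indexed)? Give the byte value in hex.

0xE5

1-indexed offset 4 is 0-indexed offset 3.
U+0C08 → 3-byte form E0 B0 88 at offsets 0–2.
U+5678 → 3-byte form E5 99 B8 at offsets 3–5.
Offset 3 falls in char 2's range; it's byte 1 of E5 99 B8 = 0xE5.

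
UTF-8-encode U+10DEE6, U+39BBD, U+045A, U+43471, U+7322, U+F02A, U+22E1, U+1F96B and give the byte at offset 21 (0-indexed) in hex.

U+10DEE6 → 4-byte form F4 8D BB A6 at offsets 0–3.
U+39BBD → 4-byte form F0 B9 AE BD at offsets 4–7.
U+045A → 2-byte form D1 9A at offsets 8–9.
U+43471 → 4-byte form F1 83 91 B1 at offsets 10–13.
U+7322 → 3-byte form E7 8C A2 at offsets 14–16.
U+F02A → 3-byte form EF 80 AA at offsets 17–19.
U+22E1 → 3-byte form E2 8B A1 at offsets 20–22.
Offset 21 falls in char 7's range; it's byte 2 of E2 8B A1 = 0x8B.

0x8B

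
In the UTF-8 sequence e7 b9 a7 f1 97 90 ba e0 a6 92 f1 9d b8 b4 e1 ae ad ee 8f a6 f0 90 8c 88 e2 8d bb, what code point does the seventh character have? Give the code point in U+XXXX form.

Offset 0: leading byte 0xE7 = 11100111 → 3-byte char #1 = E7 B9 A7.
Offset 3: leading byte 0xF1 = 11110001 → 4-byte char #2 = F1 97 90 BA.
Offset 7: leading byte 0xE0 = 11100000 → 3-byte char #3 = E0 A6 92.
Offset 10: leading byte 0xF1 = 11110001 → 4-byte char #4 = F1 9D B8 B4.
Offset 14: leading byte 0xE1 = 11100001 → 3-byte char #5 = E1 AE AD.
Offset 17: leading byte 0xEE = 11101110 → 3-byte char #6 = EE 8F A6.
Offset 20: leading byte 0xF0 = 11110000 → 4-byte char #7 = F0 90 8C 88.
Leading byte 0xF0 = 11110000 matches 11110xxx → 4-byte sequence.
Byte 1: 0xF0 = 11110000, payload 000 (3 bits).
Byte 2: 0x90 = 10010000 (10xxxxxx ✓), payload 010000.
Byte 3: 0x8C = 10001100 (10xxxxxx ✓), payload 001100.
Byte 4: 0x88 = 10001000 (10xxxxxx ✓), payload 001000.
Concatenate: 000010000001100001000 = 0x10308 (21 bits → U+10308).

U+10308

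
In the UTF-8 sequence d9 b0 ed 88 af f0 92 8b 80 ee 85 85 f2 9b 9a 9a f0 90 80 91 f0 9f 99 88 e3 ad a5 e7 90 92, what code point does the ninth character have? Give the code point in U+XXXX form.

Offset 0: leading byte 0xD9 = 11011001 → 2-byte char #1 = D9 B0.
Offset 2: leading byte 0xED = 11101101 → 3-byte char #2 = ED 88 AF.
Offset 5: leading byte 0xF0 = 11110000 → 4-byte char #3 = F0 92 8B 80.
Offset 9: leading byte 0xEE = 11101110 → 3-byte char #4 = EE 85 85.
Offset 12: leading byte 0xF2 = 11110010 → 4-byte char #5 = F2 9B 9A 9A.
Offset 16: leading byte 0xF0 = 11110000 → 4-byte char #6 = F0 90 80 91.
Offset 20: leading byte 0xF0 = 11110000 → 4-byte char #7 = F0 9F 99 88.
Offset 24: leading byte 0xE3 = 11100011 → 3-byte char #8 = E3 AD A5.
Offset 27: leading byte 0xE7 = 11100111 → 3-byte char #9 = E7 90 92.
Leading byte 0xE7 = 11100111 matches 1110xxxx → 3-byte sequence.
Byte 1: 0xE7 = 11100111, payload 0111 (4 bits).
Byte 2: 0x90 = 10010000 (10xxxxxx ✓), payload 010000.
Byte 3: 0x92 = 10010010 (10xxxxxx ✓), payload 010010.
Concatenate: 0111010000010010 = 0x7412 (16 bits → U+7412).

U+7412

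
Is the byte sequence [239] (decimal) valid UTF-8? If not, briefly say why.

Leading byte 0xEF = 11101111 → 3-byte form, but only 1 byte is present.

invalid (sequence truncated)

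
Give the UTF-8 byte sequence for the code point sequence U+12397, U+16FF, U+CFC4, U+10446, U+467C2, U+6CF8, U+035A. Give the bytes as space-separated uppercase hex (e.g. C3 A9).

U+12397: 4-byte form → F0 92 8E 97.
U+16FF: 3-byte form → E1 9B BF.
U+CFC4: 3-byte form → EC BF 84.
U+10446: 4-byte form → F0 90 91 86.
U+467C2: 4-byte form → F1 86 9F 82.
U+6CF8: 3-byte form → E6 B3 B8.
U+035A: 2-byte form → CD 9A.
Concatenated (23 bytes): F0 92 8E 97 E1 9B BF EC BF 84 F0 90 91 86 F1 86 9F 82 E6 B3 B8 CD 9A.

F0 92 8E 97 E1 9B BF EC BF 84 F0 90 91 86 F1 86 9F 82 E6 B3 B8 CD 9A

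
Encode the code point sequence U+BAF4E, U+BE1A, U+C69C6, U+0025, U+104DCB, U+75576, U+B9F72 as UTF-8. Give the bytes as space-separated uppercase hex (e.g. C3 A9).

F2 BA BD 8E EB B8 9A F3 86 A7 86 25 F4 84 B7 8B F1 B5 95 B6 F2 B9 BD B2

U+BAF4E: 4-byte form → F2 BA BD 8E.
U+BE1A: 3-byte form → EB B8 9A.
U+C69C6: 4-byte form → F3 86 A7 86.
U+0025: 1-byte form → 25.
U+104DCB: 4-byte form → F4 84 B7 8B.
U+75576: 4-byte form → F1 B5 95 B6.
U+B9F72: 4-byte form → F2 B9 BD B2.
Concatenated (24 bytes): F2 BA BD 8E EB B8 9A F3 86 A7 86 25 F4 84 B7 8B F1 B5 95 B6 F2 B9 BD B2.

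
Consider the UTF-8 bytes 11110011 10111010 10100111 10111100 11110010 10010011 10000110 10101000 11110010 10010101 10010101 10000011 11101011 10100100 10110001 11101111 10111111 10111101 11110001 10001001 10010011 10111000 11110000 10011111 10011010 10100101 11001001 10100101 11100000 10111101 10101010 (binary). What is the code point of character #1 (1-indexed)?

U+FA9FC

Offset 0: leading byte 0xF3 = 11110011 → 4-byte char #1 = F3 BA A7 BC.
Leading byte 0xF3 = 11110011 matches 11110xxx → 4-byte sequence.
Byte 1: 0xF3 = 11110011, payload 011 (3 bits).
Byte 2: 0xBA = 10111010 (10xxxxxx ✓), payload 111010.
Byte 3: 0xA7 = 10100111 (10xxxxxx ✓), payload 100111.
Byte 4: 0xBC = 10111100 (10xxxxxx ✓), payload 111100.
Concatenate: 011111010100111111100 = 0xFA9FC (21 bits → U+FA9FC).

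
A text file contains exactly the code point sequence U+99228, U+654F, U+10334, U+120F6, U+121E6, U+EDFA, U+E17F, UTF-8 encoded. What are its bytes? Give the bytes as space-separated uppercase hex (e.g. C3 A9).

U+99228: 4-byte form → F2 99 88 A8.
U+654F: 3-byte form → E6 95 8F.
U+10334: 4-byte form → F0 90 8C B4.
U+120F6: 4-byte form → F0 92 83 B6.
U+121E6: 4-byte form → F0 92 87 A6.
U+EDFA: 3-byte form → EE B7 BA.
U+E17F: 3-byte form → EE 85 BF.
Concatenated (25 bytes): F2 99 88 A8 E6 95 8F F0 90 8C B4 F0 92 83 B6 F0 92 87 A6 EE B7 BA EE 85 BF.

F2 99 88 A8 E6 95 8F F0 90 8C B4 F0 92 83 B6 F0 92 87 A6 EE B7 BA EE 85 BF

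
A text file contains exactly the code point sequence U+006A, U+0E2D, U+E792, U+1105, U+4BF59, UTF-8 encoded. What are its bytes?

U+006A: 1-byte form → 6A.
U+0E2D: 3-byte form → E0 B8 AD.
U+E792: 3-byte form → EE 9E 92.
U+1105: 3-byte form → E1 84 85.
U+4BF59: 4-byte form → F1 8B BD 99.
Concatenated (14 bytes): 6A E0 B8 AD EE 9E 92 E1 84 85 F1 8B BD 99.

6A E0 B8 AD EE 9E 92 E1 84 85 F1 8B BD 99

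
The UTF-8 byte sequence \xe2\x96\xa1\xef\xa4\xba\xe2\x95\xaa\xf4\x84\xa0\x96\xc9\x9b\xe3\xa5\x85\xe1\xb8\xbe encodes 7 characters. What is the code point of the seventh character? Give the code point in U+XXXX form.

U+1E3E

Offset 0: leading byte 0xE2 = 11100010 → 3-byte char #1 = E2 96 A1.
Offset 3: leading byte 0xEF = 11101111 → 3-byte char #2 = EF A4 BA.
Offset 6: leading byte 0xE2 = 11100010 → 3-byte char #3 = E2 95 AA.
Offset 9: leading byte 0xF4 = 11110100 → 4-byte char #4 = F4 84 A0 96.
Offset 13: leading byte 0xC9 = 11001001 → 2-byte char #5 = C9 9B.
Offset 15: leading byte 0xE3 = 11100011 → 3-byte char #6 = E3 A5 85.
Offset 18: leading byte 0xE1 = 11100001 → 3-byte char #7 = E1 B8 BE.
Leading byte 0xE1 = 11100001 matches 1110xxxx → 3-byte sequence.
Byte 1: 0xE1 = 11100001, payload 0001 (4 bits).
Byte 2: 0xB8 = 10111000 (10xxxxxx ✓), payload 111000.
Byte 3: 0xBE = 10111110 (10xxxxxx ✓), payload 111110.
Concatenate: 0001111000111110 = 0x1E3E (16 bits → U+1E3E).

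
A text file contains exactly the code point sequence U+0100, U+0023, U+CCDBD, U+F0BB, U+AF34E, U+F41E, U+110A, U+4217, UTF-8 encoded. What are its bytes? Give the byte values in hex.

C4 80 23 F3 8C B6 BD EF 82 BB F2 AF 8D 8E EF 90 9E E1 84 8A E4 88 97

U+0100: 2-byte form → C4 80.
U+0023: 1-byte form → 23.
U+CCDBD: 4-byte form → F3 8C B6 BD.
U+F0BB: 3-byte form → EF 82 BB.
U+AF34E: 4-byte form → F2 AF 8D 8E.
U+F41E: 3-byte form → EF 90 9E.
U+110A: 3-byte form → E1 84 8A.
U+4217: 3-byte form → E4 88 97.
Concatenated (23 bytes): C4 80 23 F3 8C B6 BD EF 82 BB F2 AF 8D 8E EF 90 9E E1 84 8A E4 88 97.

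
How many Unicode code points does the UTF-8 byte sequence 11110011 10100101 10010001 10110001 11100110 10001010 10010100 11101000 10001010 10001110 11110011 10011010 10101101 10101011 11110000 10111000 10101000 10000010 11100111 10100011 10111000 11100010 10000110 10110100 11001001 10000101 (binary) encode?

Byte at offset 0: 0xF3 = 11110011 → 4-byte char (#1). Advance 4.
Byte at offset 4: 0xE6 = 11100110 → 3-byte char (#2). Advance 3.
Byte at offset 7: 0xE8 = 11101000 → 3-byte char (#3). Advance 3.
Byte at offset 10: 0xF3 = 11110011 → 4-byte char (#4). Advance 4.
Byte at offset 14: 0xF0 = 11110000 → 4-byte char (#5). Advance 4.
Byte at offset 18: 0xE7 = 11100111 → 3-byte char (#6). Advance 3.
Byte at offset 21: 0xE2 = 11100010 → 3-byte char (#7). Advance 3.
Byte at offset 24: 0xC9 = 11001001 → 2-byte char (#8). Advance 2.
Reached end at offset 26 after 8 code points.

8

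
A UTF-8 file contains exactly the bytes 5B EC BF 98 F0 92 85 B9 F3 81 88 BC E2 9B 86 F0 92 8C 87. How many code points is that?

6

Byte at offset 0: 0x5B = 01011011 → 1-byte char (#1). Advance 1.
Byte at offset 1: 0xEC = 11101100 → 3-byte char (#2). Advance 3.
Byte at offset 4: 0xF0 = 11110000 → 4-byte char (#3). Advance 4.
Byte at offset 8: 0xF3 = 11110011 → 4-byte char (#4). Advance 4.
Byte at offset 12: 0xE2 = 11100010 → 3-byte char (#5). Advance 3.
Byte at offset 15: 0xF0 = 11110000 → 4-byte char (#6). Advance 4.
Reached end at offset 19 after 6 code points.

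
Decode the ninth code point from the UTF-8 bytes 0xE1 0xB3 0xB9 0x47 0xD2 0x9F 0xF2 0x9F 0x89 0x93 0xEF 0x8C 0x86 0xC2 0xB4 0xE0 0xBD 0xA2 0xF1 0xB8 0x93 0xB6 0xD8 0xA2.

Offset 0: leading byte 0xE1 = 11100001 → 3-byte char #1 = E1 B3 B9.
Offset 3: leading byte 0x47 = 01000111 → 1-byte char #2 = 47.
Offset 4: leading byte 0xD2 = 11010010 → 2-byte char #3 = D2 9F.
Offset 6: leading byte 0xF2 = 11110010 → 4-byte char #4 = F2 9F 89 93.
Offset 10: leading byte 0xEF = 11101111 → 3-byte char #5 = EF 8C 86.
Offset 13: leading byte 0xC2 = 11000010 → 2-byte char #6 = C2 B4.
Offset 15: leading byte 0xE0 = 11100000 → 3-byte char #7 = E0 BD A2.
Offset 18: leading byte 0xF1 = 11110001 → 4-byte char #8 = F1 B8 93 B6.
Offset 22: leading byte 0xD8 = 11011000 → 2-byte char #9 = D8 A2.
Leading byte 0xD8 = 11011000 matches 110xxxxx → 2-byte sequence.
Byte 1: 0xD8 = 11011000, payload 11000 (5 bits).
Byte 2: 0xA2 = 10100010 (10xxxxxx ✓), payload 100010.
Concatenate: 11000100010 = 0x622 (11 bits → U+0622).

U+0622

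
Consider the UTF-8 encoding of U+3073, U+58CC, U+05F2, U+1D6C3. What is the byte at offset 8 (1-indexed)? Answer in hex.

1-indexed offset 8 is 0-indexed offset 7.
U+3073 → 3-byte form E3 81 B3 at offsets 0–2.
U+58CC → 3-byte form E5 A3 8C at offsets 3–5.
U+05F2 → 2-byte form D7 B2 at offsets 6–7.
Offset 7 falls in char 3's range; it's byte 2 of D7 B2 = 0xB2.

0xB2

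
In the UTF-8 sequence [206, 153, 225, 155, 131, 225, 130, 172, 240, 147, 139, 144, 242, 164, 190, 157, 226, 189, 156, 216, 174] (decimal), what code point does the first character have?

Offset 0: leading byte 0xCE = 11001110 → 2-byte char #1 = CE 99.
Leading byte 0xCE = 11001110 matches 110xxxxx → 2-byte sequence.
Byte 1: 0xCE = 11001110, payload 01110 (5 bits).
Byte 2: 0x99 = 10011001 (10xxxxxx ✓), payload 011001.
Concatenate: 01110011001 = 0x399 (11 bits → U+0399).

U+0399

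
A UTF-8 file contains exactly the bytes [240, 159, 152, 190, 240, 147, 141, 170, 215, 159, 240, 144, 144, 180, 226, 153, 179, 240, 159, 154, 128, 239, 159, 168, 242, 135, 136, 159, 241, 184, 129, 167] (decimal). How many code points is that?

Byte at offset 0: 0xF0 = 11110000 → 4-byte char (#1). Advance 4.
Byte at offset 4: 0xF0 = 11110000 → 4-byte char (#2). Advance 4.
Byte at offset 8: 0xD7 = 11010111 → 2-byte char (#3). Advance 2.
Byte at offset 10: 0xF0 = 11110000 → 4-byte char (#4). Advance 4.
Byte at offset 14: 0xE2 = 11100010 → 3-byte char (#5). Advance 3.
Byte at offset 17: 0xF0 = 11110000 → 4-byte char (#6). Advance 4.
Byte at offset 21: 0xEF = 11101111 → 3-byte char (#7). Advance 3.
Byte at offset 24: 0xF2 = 11110010 → 4-byte char (#8). Advance 4.
Byte at offset 28: 0xF1 = 11110001 → 4-byte char (#9). Advance 4.
Reached end at offset 32 after 9 code points.

9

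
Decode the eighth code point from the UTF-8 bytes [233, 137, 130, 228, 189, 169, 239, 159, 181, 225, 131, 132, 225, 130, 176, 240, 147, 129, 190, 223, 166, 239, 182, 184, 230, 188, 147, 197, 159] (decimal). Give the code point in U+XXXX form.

Offset 0: leading byte 0xE9 = 11101001 → 3-byte char #1 = E9 89 82.
Offset 3: leading byte 0xE4 = 11100100 → 3-byte char #2 = E4 BD A9.
Offset 6: leading byte 0xEF = 11101111 → 3-byte char #3 = EF 9F B5.
Offset 9: leading byte 0xE1 = 11100001 → 3-byte char #4 = E1 83 84.
Offset 12: leading byte 0xE1 = 11100001 → 3-byte char #5 = E1 82 B0.
Offset 15: leading byte 0xF0 = 11110000 → 4-byte char #6 = F0 93 81 BE.
Offset 19: leading byte 0xDF = 11011111 → 2-byte char #7 = DF A6.
Offset 21: leading byte 0xEF = 11101111 → 3-byte char #8 = EF B6 B8.
Leading byte 0xEF = 11101111 matches 1110xxxx → 3-byte sequence.
Byte 1: 0xEF = 11101111, payload 1111 (4 bits).
Byte 2: 0xB6 = 10110110 (10xxxxxx ✓), payload 110110.
Byte 3: 0xB8 = 10111000 (10xxxxxx ✓), payload 111000.
Concatenate: 1111110110111000 = 0xFDB8 (16 bits → U+FDB8).

U+FDB8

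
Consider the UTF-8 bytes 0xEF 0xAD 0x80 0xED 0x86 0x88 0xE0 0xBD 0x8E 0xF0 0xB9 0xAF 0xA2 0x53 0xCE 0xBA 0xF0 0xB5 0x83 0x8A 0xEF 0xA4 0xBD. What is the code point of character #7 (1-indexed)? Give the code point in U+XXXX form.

Offset 0: leading byte 0xEF = 11101111 → 3-byte char #1 = EF AD 80.
Offset 3: leading byte 0xED = 11101101 → 3-byte char #2 = ED 86 88.
Offset 6: leading byte 0xE0 = 11100000 → 3-byte char #3 = E0 BD 8E.
Offset 9: leading byte 0xF0 = 11110000 → 4-byte char #4 = F0 B9 AF A2.
Offset 13: leading byte 0x53 = 01010011 → 1-byte char #5 = 53.
Offset 14: leading byte 0xCE = 11001110 → 2-byte char #6 = CE BA.
Offset 16: leading byte 0xF0 = 11110000 → 4-byte char #7 = F0 B5 83 8A.
Leading byte 0xF0 = 11110000 matches 11110xxx → 4-byte sequence.
Byte 1: 0xF0 = 11110000, payload 000 (3 bits).
Byte 2: 0xB5 = 10110101 (10xxxxxx ✓), payload 110101.
Byte 3: 0x83 = 10000011 (10xxxxxx ✓), payload 000011.
Byte 4: 0x8A = 10001010 (10xxxxxx ✓), payload 001010.
Concatenate: 000110101000011001010 = 0x350CA (21 bits → U+350CA).

U+350CA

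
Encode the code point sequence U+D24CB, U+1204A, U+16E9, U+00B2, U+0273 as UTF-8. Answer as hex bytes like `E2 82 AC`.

F3 92 93 8B F0 92 81 8A E1 9B A9 C2 B2 C9 B3

U+D24CB: 4-byte form → F3 92 93 8B.
U+1204A: 4-byte form → F0 92 81 8A.
U+16E9: 3-byte form → E1 9B A9.
U+00B2: 2-byte form → C2 B2.
U+0273: 2-byte form → C9 B3.
Concatenated (15 bytes): F3 92 93 8B F0 92 81 8A E1 9B A9 C2 B2 C9 B3.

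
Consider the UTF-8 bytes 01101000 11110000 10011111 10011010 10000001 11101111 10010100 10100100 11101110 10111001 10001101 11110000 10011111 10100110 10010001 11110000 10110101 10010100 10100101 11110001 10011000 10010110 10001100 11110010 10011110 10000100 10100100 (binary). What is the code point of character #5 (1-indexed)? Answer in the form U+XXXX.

U+1F991

Offset 0: leading byte 0x68 = 01101000 → 1-byte char #1 = 68.
Offset 1: leading byte 0xF0 = 11110000 → 4-byte char #2 = F0 9F 9A 81.
Offset 5: leading byte 0xEF = 11101111 → 3-byte char #3 = EF 94 A4.
Offset 8: leading byte 0xEE = 11101110 → 3-byte char #4 = EE B9 8D.
Offset 11: leading byte 0xF0 = 11110000 → 4-byte char #5 = F0 9F A6 91.
Leading byte 0xF0 = 11110000 matches 11110xxx → 4-byte sequence.
Byte 1: 0xF0 = 11110000, payload 000 (3 bits).
Byte 2: 0x9F = 10011111 (10xxxxxx ✓), payload 011111.
Byte 3: 0xA6 = 10100110 (10xxxxxx ✓), payload 100110.
Byte 4: 0x91 = 10010001 (10xxxxxx ✓), payload 010001.
Concatenate: 000011111100110010001 = 0x1F991 (21 bits → U+1F991).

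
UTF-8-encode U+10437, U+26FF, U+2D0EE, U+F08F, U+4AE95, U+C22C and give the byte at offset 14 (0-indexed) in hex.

U+10437 → 4-byte form F0 90 90 B7 at offsets 0–3.
U+26FF → 3-byte form E2 9B BF at offsets 4–6.
U+2D0EE → 4-byte form F0 AD 83 AE at offsets 7–10.
U+F08F → 3-byte form EF 82 8F at offsets 11–13.
U+4AE95 → 4-byte form F1 8A BA 95 at offsets 14–17.
Offset 14 falls in char 5's range; it's byte 1 of F1 8A BA 95 = 0xF1.

0xF1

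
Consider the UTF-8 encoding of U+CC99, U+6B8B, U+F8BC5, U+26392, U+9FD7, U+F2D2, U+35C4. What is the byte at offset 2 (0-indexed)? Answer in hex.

0x99

U+CC99 → 3-byte form EC B2 99 at offsets 0–2.
Offset 2 falls in char 1's range; it's byte 3 of EC B2 99 = 0x99.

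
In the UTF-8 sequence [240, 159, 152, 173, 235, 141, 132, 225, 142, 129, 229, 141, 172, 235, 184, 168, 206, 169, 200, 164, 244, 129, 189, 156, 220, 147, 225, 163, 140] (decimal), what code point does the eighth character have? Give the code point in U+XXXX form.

U+101F5C

Offset 0: leading byte 0xF0 = 11110000 → 4-byte char #1 = F0 9F 98 AD.
Offset 4: leading byte 0xEB = 11101011 → 3-byte char #2 = EB 8D 84.
Offset 7: leading byte 0xE1 = 11100001 → 3-byte char #3 = E1 8E 81.
Offset 10: leading byte 0xE5 = 11100101 → 3-byte char #4 = E5 8D AC.
Offset 13: leading byte 0xEB = 11101011 → 3-byte char #5 = EB B8 A8.
Offset 16: leading byte 0xCE = 11001110 → 2-byte char #6 = CE A9.
Offset 18: leading byte 0xC8 = 11001000 → 2-byte char #7 = C8 A4.
Offset 20: leading byte 0xF4 = 11110100 → 4-byte char #8 = F4 81 BD 9C.
Leading byte 0xF4 = 11110100 matches 11110xxx → 4-byte sequence.
Byte 1: 0xF4 = 11110100, payload 100 (3 bits).
Byte 2: 0x81 = 10000001 (10xxxxxx ✓), payload 000001.
Byte 3: 0xBD = 10111101 (10xxxxxx ✓), payload 111101.
Byte 4: 0x9C = 10011100 (10xxxxxx ✓), payload 011100.
Concatenate: 100000001111101011100 = 0x101F5C (21 bits → U+101F5C).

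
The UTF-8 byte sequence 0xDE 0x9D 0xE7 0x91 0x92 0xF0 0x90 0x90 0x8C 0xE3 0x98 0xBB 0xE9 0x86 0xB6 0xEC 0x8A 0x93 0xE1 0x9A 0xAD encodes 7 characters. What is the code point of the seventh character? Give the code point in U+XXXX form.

Offset 0: leading byte 0xDE = 11011110 → 2-byte char #1 = DE 9D.
Offset 2: leading byte 0xE7 = 11100111 → 3-byte char #2 = E7 91 92.
Offset 5: leading byte 0xF0 = 11110000 → 4-byte char #3 = F0 90 90 8C.
Offset 9: leading byte 0xE3 = 11100011 → 3-byte char #4 = E3 98 BB.
Offset 12: leading byte 0xE9 = 11101001 → 3-byte char #5 = E9 86 B6.
Offset 15: leading byte 0xEC = 11101100 → 3-byte char #6 = EC 8A 93.
Offset 18: leading byte 0xE1 = 11100001 → 3-byte char #7 = E1 9A AD.
Leading byte 0xE1 = 11100001 matches 1110xxxx → 3-byte sequence.
Byte 1: 0xE1 = 11100001, payload 0001 (4 bits).
Byte 2: 0x9A = 10011010 (10xxxxxx ✓), payload 011010.
Byte 3: 0xAD = 10101101 (10xxxxxx ✓), payload 101101.
Concatenate: 0001011010101101 = 0x16AD (16 bits → U+16AD).

U+16AD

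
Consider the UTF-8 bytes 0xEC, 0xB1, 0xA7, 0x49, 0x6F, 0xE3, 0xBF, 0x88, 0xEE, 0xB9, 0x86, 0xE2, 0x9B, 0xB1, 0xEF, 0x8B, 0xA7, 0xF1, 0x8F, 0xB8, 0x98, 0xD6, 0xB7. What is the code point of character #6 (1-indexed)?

U+26F1

Offset 0: leading byte 0xEC = 11101100 → 3-byte char #1 = EC B1 A7.
Offset 3: leading byte 0x49 = 01001001 → 1-byte char #2 = 49.
Offset 4: leading byte 0x6F = 01101111 → 1-byte char #3 = 6F.
Offset 5: leading byte 0xE3 = 11100011 → 3-byte char #4 = E3 BF 88.
Offset 8: leading byte 0xEE = 11101110 → 3-byte char #5 = EE B9 86.
Offset 11: leading byte 0xE2 = 11100010 → 3-byte char #6 = E2 9B B1.
Leading byte 0xE2 = 11100010 matches 1110xxxx → 3-byte sequence.
Byte 1: 0xE2 = 11100010, payload 0010 (4 bits).
Byte 2: 0x9B = 10011011 (10xxxxxx ✓), payload 011011.
Byte 3: 0xB1 = 10110001 (10xxxxxx ✓), payload 110001.
Concatenate: 0010011011110001 = 0x26F1 (16 bits → U+26F1).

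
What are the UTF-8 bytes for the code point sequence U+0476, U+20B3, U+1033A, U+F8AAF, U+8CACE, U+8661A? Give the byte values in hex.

U+0476: 2-byte form → D1 B6.
U+20B3: 3-byte form → E2 82 B3.
U+1033A: 4-byte form → F0 90 8C BA.
U+F8AAF: 4-byte form → F3 B8 AA AF.
U+8CACE: 4-byte form → F2 8C AB 8E.
U+8661A: 4-byte form → F2 86 98 9A.
Concatenated (21 bytes): D1 B6 E2 82 B3 F0 90 8C BA F3 B8 AA AF F2 8C AB 8E F2 86 98 9A.

D1 B6 E2 82 B3 F0 90 8C BA F3 B8 AA AF F2 8C AB 8E F2 86 98 9A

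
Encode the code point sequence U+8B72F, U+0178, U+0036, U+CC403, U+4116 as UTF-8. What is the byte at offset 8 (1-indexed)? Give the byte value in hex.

1-indexed offset 8 is 0-indexed offset 7.
U+8B72F → 4-byte form F2 8B 9C AF at offsets 0–3.
U+0178 → 2-byte form C5 B8 at offsets 4–5.
U+0036 → 1-byte form 36 at offsets 6–6.
U+CC403 → 4-byte form F3 8C 90 83 at offsets 7–10.
Offset 7 falls in char 4's range; it's byte 1 of F3 8C 90 83 = 0xF3.

0xF3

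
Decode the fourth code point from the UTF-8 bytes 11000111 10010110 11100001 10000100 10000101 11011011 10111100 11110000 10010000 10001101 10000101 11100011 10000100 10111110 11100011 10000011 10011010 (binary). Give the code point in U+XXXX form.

Offset 0: leading byte 0xC7 = 11000111 → 2-byte char #1 = C7 96.
Offset 2: leading byte 0xE1 = 11100001 → 3-byte char #2 = E1 84 85.
Offset 5: leading byte 0xDB = 11011011 → 2-byte char #3 = DB BC.
Offset 7: leading byte 0xF0 = 11110000 → 4-byte char #4 = F0 90 8D 85.
Leading byte 0xF0 = 11110000 matches 11110xxx → 4-byte sequence.
Byte 1: 0xF0 = 11110000, payload 000 (3 bits).
Byte 2: 0x90 = 10010000 (10xxxxxx ✓), payload 010000.
Byte 3: 0x8D = 10001101 (10xxxxxx ✓), payload 001101.
Byte 4: 0x85 = 10000101 (10xxxxxx ✓), payload 000101.
Concatenate: 000010000001101000101 = 0x10345 (21 bits → U+10345).

U+10345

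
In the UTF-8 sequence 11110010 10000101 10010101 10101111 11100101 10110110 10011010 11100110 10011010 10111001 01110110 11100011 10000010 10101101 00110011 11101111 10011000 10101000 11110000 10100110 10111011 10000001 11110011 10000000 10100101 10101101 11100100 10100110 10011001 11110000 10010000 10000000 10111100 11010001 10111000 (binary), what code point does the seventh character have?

U+F628

Offset 0: leading byte 0xF2 = 11110010 → 4-byte char #1 = F2 85 95 AF.
Offset 4: leading byte 0xE5 = 11100101 → 3-byte char #2 = E5 B6 9A.
Offset 7: leading byte 0xE6 = 11100110 → 3-byte char #3 = E6 9A B9.
Offset 10: leading byte 0x76 = 01110110 → 1-byte char #4 = 76.
Offset 11: leading byte 0xE3 = 11100011 → 3-byte char #5 = E3 82 AD.
Offset 14: leading byte 0x33 = 00110011 → 1-byte char #6 = 33.
Offset 15: leading byte 0xEF = 11101111 → 3-byte char #7 = EF 98 A8.
Leading byte 0xEF = 11101111 matches 1110xxxx → 3-byte sequence.
Byte 1: 0xEF = 11101111, payload 1111 (4 bits).
Byte 2: 0x98 = 10011000 (10xxxxxx ✓), payload 011000.
Byte 3: 0xA8 = 10101000 (10xxxxxx ✓), payload 101000.
Concatenate: 1111011000101000 = 0xF628 (16 bits → U+F628).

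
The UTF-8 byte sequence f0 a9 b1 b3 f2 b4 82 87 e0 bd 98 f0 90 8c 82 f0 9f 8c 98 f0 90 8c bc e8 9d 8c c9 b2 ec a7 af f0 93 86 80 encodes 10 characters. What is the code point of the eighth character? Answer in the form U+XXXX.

Offset 0: leading byte 0xF0 = 11110000 → 4-byte char #1 = F0 A9 B1 B3.
Offset 4: leading byte 0xF2 = 11110010 → 4-byte char #2 = F2 B4 82 87.
Offset 8: leading byte 0xE0 = 11100000 → 3-byte char #3 = E0 BD 98.
Offset 11: leading byte 0xF0 = 11110000 → 4-byte char #4 = F0 90 8C 82.
Offset 15: leading byte 0xF0 = 11110000 → 4-byte char #5 = F0 9F 8C 98.
Offset 19: leading byte 0xF0 = 11110000 → 4-byte char #6 = F0 90 8C BC.
Offset 23: leading byte 0xE8 = 11101000 → 3-byte char #7 = E8 9D 8C.
Offset 26: leading byte 0xC9 = 11001001 → 2-byte char #8 = C9 B2.
Leading byte 0xC9 = 11001001 matches 110xxxxx → 2-byte sequence.
Byte 1: 0xC9 = 11001001, payload 01001 (5 bits).
Byte 2: 0xB2 = 10110010 (10xxxxxx ✓), payload 110010.
Concatenate: 01001110010 = 0x272 (11 bits → U+0272).

U+0272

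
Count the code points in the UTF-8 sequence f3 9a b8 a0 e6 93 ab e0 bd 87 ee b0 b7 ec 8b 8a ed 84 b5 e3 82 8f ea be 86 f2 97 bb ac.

9

Byte at offset 0: 0xF3 = 11110011 → 4-byte char (#1). Advance 4.
Byte at offset 4: 0xE6 = 11100110 → 3-byte char (#2). Advance 3.
Byte at offset 7: 0xE0 = 11100000 → 3-byte char (#3). Advance 3.
Byte at offset 10: 0xEE = 11101110 → 3-byte char (#4). Advance 3.
Byte at offset 13: 0xEC = 11101100 → 3-byte char (#5). Advance 3.
Byte at offset 16: 0xED = 11101101 → 3-byte char (#6). Advance 3.
Byte at offset 19: 0xE3 = 11100011 → 3-byte char (#7). Advance 3.
Byte at offset 22: 0xEA = 11101010 → 3-byte char (#8). Advance 3.
Byte at offset 25: 0xF2 = 11110010 → 4-byte char (#9). Advance 4.
Reached end at offset 29 after 9 code points.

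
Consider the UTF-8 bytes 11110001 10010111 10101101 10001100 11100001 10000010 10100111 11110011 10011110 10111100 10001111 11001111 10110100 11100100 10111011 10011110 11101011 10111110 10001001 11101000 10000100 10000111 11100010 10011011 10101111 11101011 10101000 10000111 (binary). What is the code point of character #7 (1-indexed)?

U+8107

Offset 0: leading byte 0xF1 = 11110001 → 4-byte char #1 = F1 97 AD 8C.
Offset 4: leading byte 0xE1 = 11100001 → 3-byte char #2 = E1 82 A7.
Offset 7: leading byte 0xF3 = 11110011 → 4-byte char #3 = F3 9E BC 8F.
Offset 11: leading byte 0xCF = 11001111 → 2-byte char #4 = CF B4.
Offset 13: leading byte 0xE4 = 11100100 → 3-byte char #5 = E4 BB 9E.
Offset 16: leading byte 0xEB = 11101011 → 3-byte char #6 = EB BE 89.
Offset 19: leading byte 0xE8 = 11101000 → 3-byte char #7 = E8 84 87.
Leading byte 0xE8 = 11101000 matches 1110xxxx → 3-byte sequence.
Byte 1: 0xE8 = 11101000, payload 1000 (4 bits).
Byte 2: 0x84 = 10000100 (10xxxxxx ✓), payload 000100.
Byte 3: 0x87 = 10000111 (10xxxxxx ✓), payload 000111.
Concatenate: 1000000100000111 = 0x8107 (16 bits → U+8107).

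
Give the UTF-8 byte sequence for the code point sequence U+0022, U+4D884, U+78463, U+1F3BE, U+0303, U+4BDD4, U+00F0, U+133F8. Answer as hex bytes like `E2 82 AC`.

U+0022: 1-byte form → 22.
U+4D884: 4-byte form → F1 8D A2 84.
U+78463: 4-byte form → F1 B8 91 A3.
U+1F3BE: 4-byte form → F0 9F 8E BE.
U+0303: 2-byte form → CC 83.
U+4BDD4: 4-byte form → F1 8B B7 94.
U+00F0: 2-byte form → C3 B0.
U+133F8: 4-byte form → F0 93 8F B8.
Concatenated (25 bytes): 22 F1 8D A2 84 F1 B8 91 A3 F0 9F 8E BE CC 83 F1 8B B7 94 C3 B0 F0 93 8F B8.

22 F1 8D A2 84 F1 B8 91 A3 F0 9F 8E BE CC 83 F1 8B B7 94 C3 B0 F0 93 8F B8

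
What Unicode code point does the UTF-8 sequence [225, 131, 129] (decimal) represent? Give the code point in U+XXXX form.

U+10C1

Leading byte 0xE1 = 11100001 matches 1110xxxx → 3-byte sequence.
Byte 1: 0xE1 = 11100001, payload 0001 (4 bits).
Byte 2: 0x83 = 10000011 (10xxxxxx ✓), payload 000011.
Byte 3: 0x81 = 10000001 (10xxxxxx ✓), payload 000001.
Concatenate: 0001000011000001 = 0x10C1 (16 bits → U+10C1).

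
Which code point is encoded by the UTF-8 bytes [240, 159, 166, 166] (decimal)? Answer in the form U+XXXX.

U+1F9A6

Leading byte 0xF0 = 11110000 matches 11110xxx → 4-byte sequence.
Byte 1: 0xF0 = 11110000, payload 000 (3 bits).
Byte 2: 0x9F = 10011111 (10xxxxxx ✓), payload 011111.
Byte 3: 0xA6 = 10100110 (10xxxxxx ✓), payload 100110.
Byte 4: 0xA6 = 10100110 (10xxxxxx ✓), payload 100110.
Concatenate: 000011111100110100110 = 0x1F9A6 (21 bits → U+1F9A6).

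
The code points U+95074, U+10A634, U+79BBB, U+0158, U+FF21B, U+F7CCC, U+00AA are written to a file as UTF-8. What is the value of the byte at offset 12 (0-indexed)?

U+95074 → 4-byte form F2 95 81 B4 at offsets 0–3.
U+10A634 → 4-byte form F4 8A 98 B4 at offsets 4–7.
U+79BBB → 4-byte form F1 B9 AE BB at offsets 8–11.
U+0158 → 2-byte form C5 98 at offsets 12–13.
Offset 12 falls in char 4's range; it's byte 1 of C5 98 = 0xC5.

0xC5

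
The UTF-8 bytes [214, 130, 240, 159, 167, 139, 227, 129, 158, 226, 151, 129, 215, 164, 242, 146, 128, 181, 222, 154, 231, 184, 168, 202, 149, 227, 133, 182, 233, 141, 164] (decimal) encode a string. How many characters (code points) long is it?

11

Byte at offset 0: 0xD6 = 11010110 → 2-byte char (#1). Advance 2.
Byte at offset 2: 0xF0 = 11110000 → 4-byte char (#2). Advance 4.
Byte at offset 6: 0xE3 = 11100011 → 3-byte char (#3). Advance 3.
Byte at offset 9: 0xE2 = 11100010 → 3-byte char (#4). Advance 3.
Byte at offset 12: 0xD7 = 11010111 → 2-byte char (#5). Advance 2.
Byte at offset 14: 0xF2 = 11110010 → 4-byte char (#6). Advance 4.
Byte at offset 18: 0xDE = 11011110 → 2-byte char (#7). Advance 2.
Byte at offset 20: 0xE7 = 11100111 → 3-byte char (#8). Advance 3.
Byte at offset 23: 0xCA = 11001010 → 2-byte char (#9). Advance 2.
Byte at offset 25: 0xE3 = 11100011 → 3-byte char (#10). Advance 3.
Byte at offset 28: 0xE9 = 11101001 → 3-byte char (#11). Advance 3.
Reached end at offset 31 after 11 code points.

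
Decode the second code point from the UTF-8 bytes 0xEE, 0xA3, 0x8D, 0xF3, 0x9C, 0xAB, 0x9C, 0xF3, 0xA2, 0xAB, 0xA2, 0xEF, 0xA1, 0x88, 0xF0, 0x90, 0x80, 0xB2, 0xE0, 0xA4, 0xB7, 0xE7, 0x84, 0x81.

U+DCADC

Offset 0: leading byte 0xEE = 11101110 → 3-byte char #1 = EE A3 8D.
Offset 3: leading byte 0xF3 = 11110011 → 4-byte char #2 = F3 9C AB 9C.
Leading byte 0xF3 = 11110011 matches 11110xxx → 4-byte sequence.
Byte 1: 0xF3 = 11110011, payload 011 (3 bits).
Byte 2: 0x9C = 10011100 (10xxxxxx ✓), payload 011100.
Byte 3: 0xAB = 10101011 (10xxxxxx ✓), payload 101011.
Byte 4: 0x9C = 10011100 (10xxxxxx ✓), payload 011100.
Concatenate: 011011100101011011100 = 0xDCADC (21 bits → U+DCADC).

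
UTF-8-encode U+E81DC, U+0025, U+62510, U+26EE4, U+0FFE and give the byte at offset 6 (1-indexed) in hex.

0xF1

1-indexed offset 6 is 0-indexed offset 5.
U+E81DC → 4-byte form F3 A8 87 9C at offsets 0–3.
U+0025 → 1-byte form 25 at offsets 4–4.
U+62510 → 4-byte form F1 A2 94 90 at offsets 5–8.
Offset 5 falls in char 3's range; it's byte 1 of F1 A2 94 90 = 0xF1.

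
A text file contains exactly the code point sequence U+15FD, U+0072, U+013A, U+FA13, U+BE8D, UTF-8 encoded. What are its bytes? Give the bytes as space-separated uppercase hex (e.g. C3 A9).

E1 97 BD 72 C4 BA EF A8 93 EB BA 8D

U+15FD: 3-byte form → E1 97 BD.
U+0072: 1-byte form → 72.
U+013A: 2-byte form → C4 BA.
U+FA13: 3-byte form → EF A8 93.
U+BE8D: 3-byte form → EB BA 8D.
Concatenated (12 bytes): E1 97 BD 72 C4 BA EF A8 93 EB BA 8D.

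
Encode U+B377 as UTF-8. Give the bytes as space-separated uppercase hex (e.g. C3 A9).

EB 8D B7

U+B377 = 0xB377 = 45943 decimal. In range U+0800–U+FFFF → 3-byte form: 1110xxxx 10xxxxxx 10xxxxxx.
Binary (16 bits): 1011001101110111.
Split 4+6+6: 1011 | 001101 | 110111.
Byte 1: 11101011 = 0xEB.
Byte 2: 10001101 = 0x8D.
Byte 3: 10110111 = 0xB7.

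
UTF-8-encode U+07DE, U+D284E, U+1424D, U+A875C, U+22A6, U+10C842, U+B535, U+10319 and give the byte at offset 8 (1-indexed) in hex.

1-indexed offset 8 is 0-indexed offset 7.
U+07DE → 2-byte form DF 9E at offsets 0–1.
U+D284E → 4-byte form F3 92 A1 8E at offsets 2–5.
U+1424D → 4-byte form F0 94 89 8D at offsets 6–9.
Offset 7 falls in char 3's range; it's byte 2 of F0 94 89 8D = 0x94.

0x94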